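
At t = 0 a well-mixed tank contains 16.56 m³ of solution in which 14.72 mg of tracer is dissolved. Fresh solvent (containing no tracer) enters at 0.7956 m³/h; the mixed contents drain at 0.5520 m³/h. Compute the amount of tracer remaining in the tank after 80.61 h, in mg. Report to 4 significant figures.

Let m(t) be the amount of tracer. Volume: V(t) = V₀ + (Q_in − Q_out) t = 16.56 + 0.243600 t; V(80.61) = 36.1966 m³.
Solute balance: dm/dt = 0 − Q_out C = −Q_out m/V(t).
Separate: dm/m = −Q_out dt/V(t) ⇒ ln(m/m₀) = −(Q_out/(Q_in−Q_out)) ln(V/V₀).
m = m₀ (V₀/V)^(Q_out/(Q_in−Q_out)) = 14.72 × (16.56/36.1966)^(2.26601) = 2.50238 mg.

2.502 mg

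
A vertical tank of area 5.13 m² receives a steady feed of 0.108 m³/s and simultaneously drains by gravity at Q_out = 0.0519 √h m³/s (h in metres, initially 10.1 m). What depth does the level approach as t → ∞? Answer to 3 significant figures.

Accumulation of liquid (constant cross-section A): A dh/dt = Q_in − 0.0519 √h. At steady state dh/dt = 0:
Q_in = 0.0519 √h_ss ⇒ √h_ss = 0.108/0.0519 = 2.0809.
h_ss = 2.0809² = 4.3302 m. (Since h₀ = 10.1 m > h_ss, the level will fall toward this value.)

4.33 m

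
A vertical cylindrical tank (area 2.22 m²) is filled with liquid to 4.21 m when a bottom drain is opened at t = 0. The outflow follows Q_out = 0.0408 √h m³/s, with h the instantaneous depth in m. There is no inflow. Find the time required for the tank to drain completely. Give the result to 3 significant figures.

223 s

With no inflow, A dh/dt = −0.0408 √h.
This is separable: 2 d(√h)/dt = −0.0408/A, so √h = √h₀ − (0.0408/(2A)) t.
Set h = 0: 2√h₀ = (0.0408/A) t_empty ⇒ t_empty = 2A√h₀/0.0408.
t_empty = 2·2.22·√4.21/0.0408 = 4.4400·2.0518/0.0408 = 223.29 s.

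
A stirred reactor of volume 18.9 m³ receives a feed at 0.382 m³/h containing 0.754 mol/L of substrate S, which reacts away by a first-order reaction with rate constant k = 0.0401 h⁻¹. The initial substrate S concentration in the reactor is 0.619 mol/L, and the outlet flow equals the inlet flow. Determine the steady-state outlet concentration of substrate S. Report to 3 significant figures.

0.253 mol/L

V dC/dt = Q(C_in − C) − k V C.
Steady state (dC/dt = 0): C_ss = Q C_in/(Q + kV) = C_in/(1 + kV/Q).
C_ss = 0.382·0.754/(0.382 + 0.0401·18.9) = 0.28803/1.1399 = 0.25268 mol/L.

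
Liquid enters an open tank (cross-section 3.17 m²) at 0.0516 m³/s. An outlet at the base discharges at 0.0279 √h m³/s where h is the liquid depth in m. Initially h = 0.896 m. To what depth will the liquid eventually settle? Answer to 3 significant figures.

3.42 m

Level balance: A dh/dt = 0.0516 − 0.0279 √h. Setting dh/dt = 0:
Q_in = 0.0279 √h_ss ⇒ √h_ss = 0.0516/0.0279 = 1.8495.
h_ss = 1.8495² = 3.4205 m. (Since h₀ = 0.896 m < h_ss, the level will rise toward this value.)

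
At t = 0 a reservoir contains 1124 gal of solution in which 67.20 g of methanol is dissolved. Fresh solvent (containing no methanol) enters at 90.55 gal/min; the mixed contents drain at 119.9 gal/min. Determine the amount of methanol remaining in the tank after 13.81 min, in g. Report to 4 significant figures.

10.81 g

Let m(t) be the amount of methanol. Volume: V(t) = V₀ + (Q_in − Q_out) t = 1124 − 29.3500 t; V(13.81) = 718.676 gal.
Solute balance: dm/dt = 0 − Q_out C = −Q_out m/V(t).
Separate: dm/m = −Q_out dt/V(t) ⇒ ln(m/m₀) = −(Q_out/(Q_in−Q_out)) ln(V/V₀).
m = m₀ (V₀/V)^(Q_out/(Q_in−Q_out)) = 67.20 × (1124/718.676)^(-4.08518) = 10.8117 g.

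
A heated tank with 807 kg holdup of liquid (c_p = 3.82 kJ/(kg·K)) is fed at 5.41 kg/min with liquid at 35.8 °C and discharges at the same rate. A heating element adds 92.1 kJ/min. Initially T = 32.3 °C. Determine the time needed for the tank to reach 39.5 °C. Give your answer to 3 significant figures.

M c_p dT/dt = ṁ c_p (T_in − T) + Q̇.
τ = M/ṁ = 149.17 min; T_ss = T_in + Q̇/(ṁ c_p) = 40.257 °C.
T(t) = T_ss + (T₀ − T_ss) e^(−t/τ). Set T = 39.5:
e^(−t/τ) = (39.5 − 40.257)/(32.3 − 40.257) = 0.095085
t = −149.17 · ln(0.095085) = 350.99 min.

351 min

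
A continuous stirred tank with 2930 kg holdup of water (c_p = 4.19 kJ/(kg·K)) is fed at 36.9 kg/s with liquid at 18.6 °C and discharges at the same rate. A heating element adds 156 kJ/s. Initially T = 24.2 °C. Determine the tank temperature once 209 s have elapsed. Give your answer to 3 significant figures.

First-law balance (no shaft work): M c_p dT/dt = ṁ c_p (T_in − T) + 156.
τ = M/ṁ = 79.404 s; T_ss = T_in + Q̇/(ṁ c_p) = 18.6 + 156/(36.9·4.19) = 19.609 °C.
Integrating: T(t) = T_ss + (T₀ − T_ss) e^(−t/τ).
T(209) = 19.609 + (4.5910)·e^(−209/79.404) = 19.609 + (4.5910)·0.071926 = 19.939 °C.

19.9 °C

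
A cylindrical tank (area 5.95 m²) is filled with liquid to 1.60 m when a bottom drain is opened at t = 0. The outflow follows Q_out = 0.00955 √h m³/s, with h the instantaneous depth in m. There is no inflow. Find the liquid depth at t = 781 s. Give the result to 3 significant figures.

With no inflow, A dh/dt = −0.00955 √h.
This is separable: 2 d(√h)/dt = −0.00955/A, so √h = √h₀ − (0.00955/(2A)) t.
√h = √1.60 − 0.00955·781/(2·5.95) = 1.2649 − 0.62677 = 0.63814.
h = 0.63814² = 0.40723 m.

0.407 m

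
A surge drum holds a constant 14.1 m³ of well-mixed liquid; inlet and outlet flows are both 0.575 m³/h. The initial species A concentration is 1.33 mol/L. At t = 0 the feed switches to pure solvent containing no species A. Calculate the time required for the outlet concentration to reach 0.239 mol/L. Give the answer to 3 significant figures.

42.1 h

Transient balance on the dissolved component: V dC/dt = Q(C_in − C), so τ = V/Q = 24.522 h.
C(t) = C_in + (C₀ − C_in) e^(−t/τ). Set C = 0.239 and solve for t:
e^(−t/τ) = (C − C_in)/(C₀ − C_in) = (0.239 − 0)/(1.33 − 0) = 0.17970
t = −τ ln(…) = 24.522 × 1.7165 = 42.091 h.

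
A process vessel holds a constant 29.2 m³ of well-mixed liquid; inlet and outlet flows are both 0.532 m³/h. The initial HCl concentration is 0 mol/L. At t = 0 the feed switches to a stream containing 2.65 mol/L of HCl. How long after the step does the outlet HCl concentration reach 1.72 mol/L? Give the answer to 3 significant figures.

57.5 h

Species balance: V dC/dt = Q(C_in − C) ⇒ τ = V/Q = 54.887 h.
C(t) = C_in + (C₀ − C_in) e^(−t/τ). Set C = 1.72 and solve for t:
e^(−t/τ) = (C − C_in)/(C₀ − C_in) = (1.72 − 2.65)/(0 − 2.65) = 0.35094
t = −τ ln(…) = 54.887 × 1.0471 = 57.474 h.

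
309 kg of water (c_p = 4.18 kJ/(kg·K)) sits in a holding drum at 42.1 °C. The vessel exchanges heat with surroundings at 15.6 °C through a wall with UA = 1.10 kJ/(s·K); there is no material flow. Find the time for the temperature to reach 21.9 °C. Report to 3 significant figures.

1690 s

Lumped-capacitance energy balance: M c_p dT/dt = UA(T_amb − T).
τ = M c_p/UA = 1174.2 s; T_ss = T_amb = 15.600 °C.
T(t) = T_ss + (T₀ − T_ss)e^(−t/τ); set T = 21.9:
t = −τ ln[(T − T_ss)/(T₀ − T_ss)] = −1174.2 · ln(0.23774) = 1686.8 s.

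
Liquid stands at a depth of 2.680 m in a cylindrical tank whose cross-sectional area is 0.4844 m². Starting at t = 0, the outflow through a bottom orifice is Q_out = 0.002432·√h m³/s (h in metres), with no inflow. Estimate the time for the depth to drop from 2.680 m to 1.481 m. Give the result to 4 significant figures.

167.4 s

A dh/dt = −Q_out = −0.002432 √h.
This is separable: 2 d(√h)/dt = −0.002432/A, so √h = √h₀ − (0.002432/(2A)) t.
t = 2A(√h₀ − √h)/0.002432 = 2·0.4844·(√2.680 − √1.481)/0.002432
  = 0.968800 × (1.63707 − 1.21696) / 0.002432 = 167.352 s.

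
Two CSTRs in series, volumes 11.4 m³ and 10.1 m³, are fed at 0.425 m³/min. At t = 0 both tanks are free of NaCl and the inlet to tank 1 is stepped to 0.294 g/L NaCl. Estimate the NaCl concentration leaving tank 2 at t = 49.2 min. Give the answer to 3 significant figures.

Species balance on tank i: dCᵢ/dt = (Cᵢ₋₁ − Cᵢ)/τᵢ with τᵢ = Vᵢ/Q.
τ₁ = 11.4/0.425 = 26.824 min; τ₂ = 10.1/0.425 = 23.765 min.
Solving the cascade with C₁(0)=C₂(0)=0 gives C₂(t) = C_in[1 − (τ₁ e^(−t/τ₁) − τ₂ e^(−t/τ₂))/(τ₁ − τ₂)].
At t = 49.2: e^(−t/τ₁) = 0.15974, e^(−t/τ₂) = 0.12615.
C₂ = 0.294·[1 − (26.824·0.15974 − 23.765·0.12615)/(3.0588)] = 0.294·0.57928 = 0.17031 g/L.

0.170 g/L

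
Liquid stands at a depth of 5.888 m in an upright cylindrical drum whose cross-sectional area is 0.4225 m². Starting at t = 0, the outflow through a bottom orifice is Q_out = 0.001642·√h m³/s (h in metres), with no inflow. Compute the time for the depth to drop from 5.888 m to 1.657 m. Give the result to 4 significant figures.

586.3 s

Accumulation of liquid (constant cross-section A): A dh/dt = −0.001642 √h.
∫ h^(−1/2) dh = −(0.001642/A) ∫ dt, giving 2√h = 2√h₀ − (0.001642/A) t.
t = 2A(√h₀ − √h)/0.001642 = 2·0.4225·(√5.888 − √1.657)/0.001642
  = 0.845000 × (2.42652 − 1.28725) / 0.001642 = 586.290 s.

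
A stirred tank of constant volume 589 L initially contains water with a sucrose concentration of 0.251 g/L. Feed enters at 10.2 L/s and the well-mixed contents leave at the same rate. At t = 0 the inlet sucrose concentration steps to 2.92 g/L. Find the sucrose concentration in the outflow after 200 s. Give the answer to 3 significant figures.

2.84 g/L

Transient balance on the dissolved component: V dC/dt = Q(C_in − C).
Time constant τ = V/Q = 589/10.2 = 57.745 s.
Solution: C(t) = C_in + (C₀ − C_in) e^(−t/τ).
C(200) = 2.92 + (0.251 − 2.92)·e^(−200/57.745) = 2.92 + (-2.6690)·0.031320 = 2.8364 g/L.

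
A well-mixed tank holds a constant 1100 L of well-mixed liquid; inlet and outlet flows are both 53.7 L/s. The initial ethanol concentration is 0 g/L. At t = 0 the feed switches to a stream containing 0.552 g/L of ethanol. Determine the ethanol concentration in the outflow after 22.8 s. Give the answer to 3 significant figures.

Transient balance on the dissolved component: V dC/dt = Q(C_in − C).
Rewrite as dC/dt + C/τ = C_in/τ, τ = V/Q = 20.484 s.
Integrating: C(t) = C_in + (C₀ − C_in) e^(−t/τ).
C(22.8) = 0.552 + (0 − 0.552)·e^(−22.8/20.484) = 0.552 + (-0.55200)·0.32855 = 0.37064 g/L.

0.371 g/L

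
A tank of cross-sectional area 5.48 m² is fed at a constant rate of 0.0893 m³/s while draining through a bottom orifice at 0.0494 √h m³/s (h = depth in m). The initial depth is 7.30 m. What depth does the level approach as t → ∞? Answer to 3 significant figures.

3.27 m

Level balance: A dh/dt = 0.0893 − 0.0494 √h. Setting dh/dt = 0:
Q_in = 0.0494 √h_ss ⇒ √h_ss = 0.0893/0.0494 = 1.8077.
h_ss = 1.8077² = 3.2678 m. (Since h₀ = 7.30 m > h_ss, the level will fall toward this value.)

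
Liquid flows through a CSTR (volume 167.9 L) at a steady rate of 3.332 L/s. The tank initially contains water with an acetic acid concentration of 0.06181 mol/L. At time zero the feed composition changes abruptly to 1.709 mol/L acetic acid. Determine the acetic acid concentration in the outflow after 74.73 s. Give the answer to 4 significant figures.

1.335 mol/L

Accumulation = in − out for the solute gives V dC/dt = Q(C_in − C).
Time constant τ = V/Q = 167.9/3.332 = 50.3902 s.
Solution: C(t) = C_in + (C₀ − C_in) e^(−t/τ).
C(74.73) = 1.709 + (0.06181 − 1.709)·e^(−74.73/50.3902) = 1.709 + (-1.64719)·0.226949 = 1.33517 mol/L.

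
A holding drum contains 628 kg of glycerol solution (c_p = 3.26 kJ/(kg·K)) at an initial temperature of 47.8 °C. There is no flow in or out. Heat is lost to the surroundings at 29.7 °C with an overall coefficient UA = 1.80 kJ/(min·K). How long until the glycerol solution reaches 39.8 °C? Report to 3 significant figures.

M c_p dT/dt = −UA(T − T_amb).
τ = M c_p/UA = 1137.4 min; T_ss = T_amb = 29.700 °C.
T(t) = T_ss + (T₀ − T_ss)e^(−t/τ); set T = 39.8:
t = −τ ln[(T − T_ss)/(T₀ − T_ss)] = −1137.4 · ln(0.55801) = 663.52 min.

664 min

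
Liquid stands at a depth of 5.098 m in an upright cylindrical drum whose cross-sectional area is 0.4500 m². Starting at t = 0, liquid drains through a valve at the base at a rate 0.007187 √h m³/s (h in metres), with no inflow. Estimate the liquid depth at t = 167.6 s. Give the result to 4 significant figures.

A dh/dt = −Q_out = −0.007187 √h.
This is separable: 2 d(√h)/dt = −0.007187/A, so √h = √h₀ − (0.007187/(2A)) t.
√h = √5.098 − 0.007187·167.6/(2·0.4500) = 2.25788 − 1.33838 = 0.919496.
h = 0.919496² = 0.845473 m.

0.8455 m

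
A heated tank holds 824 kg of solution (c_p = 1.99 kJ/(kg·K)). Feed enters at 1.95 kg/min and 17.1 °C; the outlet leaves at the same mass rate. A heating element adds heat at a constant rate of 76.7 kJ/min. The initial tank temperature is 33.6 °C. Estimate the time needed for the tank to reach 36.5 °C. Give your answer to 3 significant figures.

925 min

M c_p dT/dt = ṁ c_p (T_in − T) + Q̇.
τ = M/ṁ = 422.56 min; T_ss = T_in + Q̇/(ṁ c_p) = 36.865 °C.
T(t) = T_ss + (T₀ − T_ss) e^(−t/τ). Set T = 36.5:
e^(−t/τ) = (36.5 − 36.865)/(33.6 − 36.865) = 0.11193
t = −422.56 · ln(0.11193) = 925.38 min.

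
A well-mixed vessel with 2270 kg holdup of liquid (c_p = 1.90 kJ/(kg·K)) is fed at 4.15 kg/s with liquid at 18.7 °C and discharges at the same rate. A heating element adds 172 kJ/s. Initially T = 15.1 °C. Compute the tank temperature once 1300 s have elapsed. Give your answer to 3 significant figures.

Unsteady energy balance on the tank contents: M c_p dT/dt = ṁ c_p (T_in − T) + 172.
τ = M/ṁ = 546.99 s; T_ss = T_in + Q̇/(ṁ c_p) = 18.7 + 172/(4.15·1.90) = 40.514 °C.
Solution: T(t) = T_ss + (T₀ − T_ss) e^(−t/τ).
T(1300) = 40.514 + (-25.414)·e^(−1300/546.99) = 40.514 + (-25.414)·0.092861 = 38.154 °C.

38.2 °C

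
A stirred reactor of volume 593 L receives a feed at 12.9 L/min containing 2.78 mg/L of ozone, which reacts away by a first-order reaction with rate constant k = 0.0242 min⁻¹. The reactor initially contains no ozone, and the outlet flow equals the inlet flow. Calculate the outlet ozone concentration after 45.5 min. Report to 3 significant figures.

1.15 mg/L

V dC/dt = Q(C_in − C) − k V C.
This is linear with rate a = Q/V + k = 0.045954 min⁻¹.
C_ss = Q C_in/(Q + kV) = 1.3160 mg/L; C(t) = C_ss + (C₀ − C_ss) e^(−a t).
C(45.5) = 1.3160 + (-1.3160)·e^(−0.045954·45.5) = 1.3160 + (-1.3160)·0.12358 = 1.1534 mg/L.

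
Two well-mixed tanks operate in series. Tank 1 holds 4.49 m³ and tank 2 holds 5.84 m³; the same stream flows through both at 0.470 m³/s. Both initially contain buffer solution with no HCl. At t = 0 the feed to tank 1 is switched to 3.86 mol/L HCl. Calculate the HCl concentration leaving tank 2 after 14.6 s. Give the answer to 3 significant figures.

Species balance on tank i: dCᵢ/dt = (Cᵢ₋₁ − Cᵢ)/τᵢ with τᵢ = Vᵢ/Q.
τ₁ = 4.49/0.470 = 9.5532 s; τ₂ = 5.84/0.470 = 12.426 s.
Tank 1: C₁ = C_in(1 − e^(−t/τ₁)). Tank 2 (τ₁ ≠ τ₂): C₂ = C_in[1 − (τ₁ e^(−t/τ₁) − τ₂ e^(−t/τ₂))/(τ₁ − τ₂)].
At t = 14.6: e^(−t/τ₁) = 0.21691, e^(−t/τ₂) = 0.30882.
C₂ = 3.86·[1 − (9.5532·0.21691 − 12.426·0.30882)/(-2.8723)] = 3.86·0.38549 = 1.4880 mol/L.

1.49 mol/L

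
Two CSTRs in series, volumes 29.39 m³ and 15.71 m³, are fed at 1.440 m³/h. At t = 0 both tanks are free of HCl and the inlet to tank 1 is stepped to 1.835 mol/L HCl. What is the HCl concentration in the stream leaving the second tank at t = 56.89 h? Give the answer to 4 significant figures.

Time constants: τᵢ = Vᵢ/Q for each well-mixed tank.
τ₁ = 29.39/1.440 = 20.4097 h; τ₂ = 15.71/1.440 = 10.9097 h.
Tank 1: C₁ = C_in(1 − e^(−t/τ₁)). Tank 2 (τ₁ ≠ τ₂): C₂ = C_in[1 − (τ₁ e^(−t/τ₁) − τ₂ e^(−t/τ₂))/(τ₁ − τ₂)].
At t = 56.89: e^(−t/τ₁) = 0.0615813, e^(−t/τ₂) = 0.00543653.
C₂ = 1.835·[1 − (20.4097·0.0615813 − 10.9097·0.00543653)/(9.50000)] = 1.835·0.873943 = 1.60368 mol/L.

1.604 mol/L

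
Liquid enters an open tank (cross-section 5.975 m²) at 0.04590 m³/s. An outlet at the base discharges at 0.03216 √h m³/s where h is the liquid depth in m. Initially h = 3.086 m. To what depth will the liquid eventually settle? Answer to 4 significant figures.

Mass balance (ρ constant): A dh/dt = Q_in − 0.03216 √h. At steady state dh/dt = 0:
Q_in = 0.03216 √h_ss ⇒ √h_ss = 0.04590/0.03216 = 1.42724.
h_ss = 1.42724² = 2.03701 m. (Since h₀ = 3.086 m > h_ss, the level will fall toward this value.)

2.037 m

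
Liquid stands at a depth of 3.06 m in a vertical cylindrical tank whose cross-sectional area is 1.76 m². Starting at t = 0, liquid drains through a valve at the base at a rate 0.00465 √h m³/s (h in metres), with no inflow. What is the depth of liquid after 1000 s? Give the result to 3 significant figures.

With no inflow, A dh/dt = −0.00465 √h.
Separate and integrate: 2(√h − √h₀) = −(0.00465/A) t.
√h = √3.06 − 0.00465·1000/(2·1.76) = 1.7493 − 1.3210 = 0.42826.
h = 0.42826² = 0.18341 m.

0.183 m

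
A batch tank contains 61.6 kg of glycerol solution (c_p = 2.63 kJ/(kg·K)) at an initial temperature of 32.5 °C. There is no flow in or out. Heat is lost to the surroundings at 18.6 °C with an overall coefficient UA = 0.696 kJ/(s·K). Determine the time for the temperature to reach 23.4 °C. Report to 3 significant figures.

Energy balance: M c_p dT/dt = −UA(T − T_amb).
τ = M c_p/UA = 232.77 s; T_ss = T_amb = 18.600 °C.
T(t) = T_ss + (T₀ − T_ss)e^(−t/τ); set T = 23.4:
t = −τ ln[(T − T_ss)/(T₀ − T_ss)] = −232.77 · ln(0.34532) = 247.50 s.

247 s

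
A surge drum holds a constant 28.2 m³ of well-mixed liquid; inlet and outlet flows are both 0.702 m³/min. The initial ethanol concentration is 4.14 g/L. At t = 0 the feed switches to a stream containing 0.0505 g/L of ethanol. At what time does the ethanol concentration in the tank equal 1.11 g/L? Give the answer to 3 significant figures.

Species balance on the tank: V dC/dt = Q(C_in − C), so τ = V/Q = 40.171 min.
C(t) = C_in + (C₀ − C_in) e^(−t/τ). Set C = 1.11 and solve for t:
e^(−t/τ) = (C − C_in)/(C₀ − C_in) = (1.11 − 0.0505)/(4.14 − 0.0505) = 0.25908
t = −τ ln(…) = 40.171 × 1.3506 = 54.256 min.

54.3 min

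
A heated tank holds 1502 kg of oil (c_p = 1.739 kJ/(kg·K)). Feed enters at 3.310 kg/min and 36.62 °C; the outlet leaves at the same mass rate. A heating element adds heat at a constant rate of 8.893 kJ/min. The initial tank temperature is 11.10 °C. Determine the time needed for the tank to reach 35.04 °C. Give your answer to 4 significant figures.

M c_p dT/dt = ṁ c_p (T_in − T) + Q̇.
τ = M/ṁ = 453.776 min; T_ss = T_in + Q̇/(ṁ c_p) = 38.1650 °C.
T(t) = T_ss + (T₀ − T_ss) e^(−t/τ). Set T = 35.04:
e^(−t/τ) = (35.04 − 38.1650)/(11.10 − 38.1650) = 0.115462
t = −453.776 · ln(0.115462) = 979.619 min.

979.6 min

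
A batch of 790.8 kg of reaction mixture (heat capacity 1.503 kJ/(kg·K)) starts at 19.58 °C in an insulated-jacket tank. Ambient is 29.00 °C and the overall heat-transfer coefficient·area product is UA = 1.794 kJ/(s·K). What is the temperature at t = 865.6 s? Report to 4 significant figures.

26.45 °C

M c_p dT/dt = −UA(T − T_amb).
dT/dt = (T_ss − T)/τ with T_ss = T_amb = 29.0000 °C, τ = M c_p/UA = 790.8·1.503/1.794 = 662.526 s.
T approaches T_ss exponentially: T(t) = T_ss + (T₀ − T_ss) e^(−t/τ).
T(865.6) = 29.0000 + (-9.42000)·0.270762 = 26.4494 °C.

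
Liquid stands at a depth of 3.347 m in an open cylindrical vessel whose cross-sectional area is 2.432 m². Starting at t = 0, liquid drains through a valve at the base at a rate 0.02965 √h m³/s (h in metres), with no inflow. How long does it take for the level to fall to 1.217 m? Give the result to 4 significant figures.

A dh/dt = −Q_out = −0.02965 √h.
Separate and integrate: 2(√h − √h₀) = −(0.02965/A) t.
t = 2A(√h₀ − √h)/0.02965 = 2·2.432·(√3.347 − √1.217)/0.02965
  = 4.86400 × (1.82948 − 1.10318) / 0.02965 = 119.148 s.

119.1 s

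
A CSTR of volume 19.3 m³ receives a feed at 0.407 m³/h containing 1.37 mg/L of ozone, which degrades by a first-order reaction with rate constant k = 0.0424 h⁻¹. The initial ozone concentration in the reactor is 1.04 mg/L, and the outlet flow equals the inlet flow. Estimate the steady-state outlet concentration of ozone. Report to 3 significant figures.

0.455 mg/L

Accumulation = in − out − consumed: V dC/dt = Q C_in − Q C − k V C.
Steady state (dC/dt = 0): C_ss = Q C_in/(Q + kV) = C_in/(1 + kV/Q).
C_ss = 0.407·1.37/(0.407 + 0.0424·19.3) = 0.55759/1.2253 = 0.45506 mg/L.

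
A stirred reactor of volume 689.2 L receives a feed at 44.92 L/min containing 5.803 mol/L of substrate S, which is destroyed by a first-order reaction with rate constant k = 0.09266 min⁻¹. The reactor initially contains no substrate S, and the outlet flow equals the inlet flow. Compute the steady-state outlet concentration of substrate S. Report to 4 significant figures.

V dC/dt = Q(C_in − C) − k V C.
At steady state: 0 = Q C_in − (Q + kV) C_ss, so C_ss = Q C_in/(Q + kV).
C_ss = 44.92·5.803/(44.92 + 0.09266·689.2) = 260.671/108.781 = 2.39628 mol/L.

2.396 mol/L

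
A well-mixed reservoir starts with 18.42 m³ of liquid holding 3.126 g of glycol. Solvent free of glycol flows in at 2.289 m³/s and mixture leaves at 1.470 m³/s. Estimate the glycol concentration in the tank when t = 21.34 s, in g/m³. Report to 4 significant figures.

Total volume: dV/dt = Q_in − Q_out = 0.819000 m³/s, so V(t) = 18.42 + 0.819000 t and V(21.34) = 35.8975 m³.
Solute balance: dm/dt = 0 − Q_out C = −Q_out m/V(t).
dm/m = −Q_out dt/(V₀ + 0.819000 t); integrating gives ln(m/m₀) = −(Q_out/(Q_in−Q_out)) ln(V/V₀).
m = m₀ (V₀/V)^(Q_out/(Q_in−Q_out)) = 3.126 × (18.42/35.8975)^(1.79487) = 0.943804 g.
C = m/V = 0.943804/35.8975 = 0.0262917 g/m³.

0.02629 g/m³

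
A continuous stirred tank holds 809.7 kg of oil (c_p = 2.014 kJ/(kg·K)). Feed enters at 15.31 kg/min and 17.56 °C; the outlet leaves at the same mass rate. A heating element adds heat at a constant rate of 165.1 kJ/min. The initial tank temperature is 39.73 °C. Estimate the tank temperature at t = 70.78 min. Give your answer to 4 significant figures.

27.32 °C

M c_p dT/dt = ṁ c_p (T_in − T) + Q̇.
Rearrange: dT/dt = (T_ss − T)/τ with τ = M/ṁ = 52.8870 min and T_ss = T_in + Q̇/(ṁ c_p) = 22.9144 °C.
Solution: T(t) = T_ss + (T₀ − T_ss) e^(−t/τ).
T(70.78) = 22.9144 + (16.8156)·e^(−70.78/52.8870) = 22.9144 + (16.8156)·0.262285 = 27.3249 °C.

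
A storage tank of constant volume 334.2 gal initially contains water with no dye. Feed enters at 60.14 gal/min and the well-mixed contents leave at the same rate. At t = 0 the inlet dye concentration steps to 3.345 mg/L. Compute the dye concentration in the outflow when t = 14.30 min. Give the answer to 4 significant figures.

3.090 mg/L

Mass balance on the solute (V constant): V dC/dt = Q(C_in − C).
Rewrite as dC/dt + C/τ = C_in/τ, τ = V/Q = 5.55703 min.
Solution: C(t) = C_in + (C₀ − C_in) e^(−t/τ).
C(14.30) = 3.345 + (0 − 3.345)·e^(−14.30/5.55703) = 3.345 + (-3.34500)·0.0762822 = 3.08984 mg/L.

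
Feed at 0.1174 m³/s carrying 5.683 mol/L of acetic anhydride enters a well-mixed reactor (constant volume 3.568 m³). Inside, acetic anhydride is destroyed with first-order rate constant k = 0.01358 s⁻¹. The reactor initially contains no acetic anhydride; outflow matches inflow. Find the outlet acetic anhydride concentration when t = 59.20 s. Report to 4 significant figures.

V dC/dt = Q(C_in − C) − k V C.
This is linear with rate a = Q/V + k = 0.0464836 s⁻¹.
C_ss = Q C_in/(Q + kV) = 4.02273 mol/L; C(t) = C_ss + (C₀ − C_ss) e^(−a t).
C(59.20) = 4.02273 + (-4.02273)·e^(−0.0464836·59.20) = 4.02273 + (-4.02273)·0.0638111 = 3.76604 mol/L.

3.766 mol/L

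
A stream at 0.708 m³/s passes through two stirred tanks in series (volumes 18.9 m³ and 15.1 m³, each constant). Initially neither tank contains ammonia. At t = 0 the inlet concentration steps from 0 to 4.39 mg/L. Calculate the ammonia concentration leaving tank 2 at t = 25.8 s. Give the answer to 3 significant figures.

Each tank obeys Vᵢ dCᵢ/dt = Q(Cᵢ₋₁ − Cᵢ), so τᵢ = Vᵢ/Q.
τ₁ = 18.9/0.708 = 26.695 s; τ₂ = 15.1/0.708 = 21.328 s.
Solving the cascade with C₁(0)=C₂(0)=0 gives C₂(t) = C_in[1 − (τ₁ e^(−t/τ₁) − τ₂ e^(−t/τ₂))/(τ₁ − τ₂)].
At t = 25.8: e^(−t/τ₁) = 0.38042, e^(−t/τ₂) = 0.29829.
C₂ = 4.39·[1 − (26.695·0.38042 − 21.328·0.29829)/(5.3672)] = 4.39·0.29321 = 1.2872 mg/L.

1.29 mg/L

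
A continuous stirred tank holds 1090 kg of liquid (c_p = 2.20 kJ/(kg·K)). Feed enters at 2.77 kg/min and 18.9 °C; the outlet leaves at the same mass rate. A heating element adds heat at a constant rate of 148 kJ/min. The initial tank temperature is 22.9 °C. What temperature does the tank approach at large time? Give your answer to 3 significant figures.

M c_p dT/dt = ṁ c_p (T_in − T) + Q̇.
At steady state dT/dt = 0 ⇒ T_ss = T_in + Q̇/(ṁ c_p) = 18.9 + 148/(2.77·2.20) = 43.186 °C.

43.2 °C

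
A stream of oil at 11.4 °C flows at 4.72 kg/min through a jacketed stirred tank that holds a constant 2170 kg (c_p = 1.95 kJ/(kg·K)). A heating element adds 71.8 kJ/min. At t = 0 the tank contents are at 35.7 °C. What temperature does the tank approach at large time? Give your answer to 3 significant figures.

Heat balance on the well-mixed liquid: M c_p dT/dt = ṁ c_p (T_in − T) + 71.8.
At steady state dT/dt = 0 ⇒ T_ss = T_in + Q̇/(ṁ c_p) = 11.4 + 71.8/(4.72·1.95) = 19.201 °C.

19.2 °C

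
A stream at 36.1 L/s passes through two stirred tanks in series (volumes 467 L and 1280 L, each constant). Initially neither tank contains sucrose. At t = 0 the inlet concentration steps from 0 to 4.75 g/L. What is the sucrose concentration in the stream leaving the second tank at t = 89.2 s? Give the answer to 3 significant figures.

4.15 g/L

Each tank obeys Vᵢ dCᵢ/dt = Q(Cᵢ₋₁ − Cᵢ), so τᵢ = Vᵢ/Q.
τ₁ = 467/36.1 = 12.936 s; τ₂ = 1280/36.1 = 35.457 s.
Solving the cascade with C₁(0)=C₂(0)=0 gives C₂(t) = C_in[1 − (τ₁ e^(−t/τ₁) − τ₂ e^(−t/τ₂))/(τ₁ − τ₂)].
At t = 89.2: e^(−t/τ₁) = 0.0010125, e^(−t/τ₂) = 0.080805.
C₂ = 4.75·[1 − (12.936·0.0010125 − 35.457·0.080805)/(-22.521)] = 4.75·0.87336 = 4.1485 g/L.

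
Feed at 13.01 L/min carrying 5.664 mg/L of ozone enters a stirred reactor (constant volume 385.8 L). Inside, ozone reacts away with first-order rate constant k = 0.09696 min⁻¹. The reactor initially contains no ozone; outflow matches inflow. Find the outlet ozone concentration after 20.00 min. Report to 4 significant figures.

Species balance: V dC/dt = Q C_in − Q C − k V C.
dC/dt = (Q/V) C_in − (Q/V + k) C; effective rate a = Q/V + k = 0.0337221 + 0.09696 = 0.130682 min⁻¹.
C_ss = Q C_in/(Q + kV) = 1.46158 mg/L; C(t) = C_ss + (C₀ − C_ss) e^(−a t).
C(20.00) = 1.46158 + (-1.46158)·e^(−0.130682·20.00) = 1.46158 + (-1.46158)·0.0732672 = 1.35449 mg/L.

1.354 mg/L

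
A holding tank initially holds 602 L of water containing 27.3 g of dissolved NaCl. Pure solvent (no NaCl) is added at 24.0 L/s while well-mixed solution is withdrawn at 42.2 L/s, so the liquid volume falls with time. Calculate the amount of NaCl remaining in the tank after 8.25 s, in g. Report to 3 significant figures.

Total volume: dV/dt = Q_in − Q_out = -18.200 L/s, so V(t) = 602 − 18.200 t and V(8.25) = 451.85 L.
No NaCl enters, so dm/dt = −Q_out · (m/V).
Separate: dm/m = −Q_out dt/V(t) ⇒ ln(m/m₀) = −(Q_out/(Q_in−Q_out)) ln(V/V₀).
m = m₀ (V₀/V)^(Q_out/(Q_in−Q_out)) = 27.3 × (602/451.85)^(-2.3187) = 14.036 g.

14.0 g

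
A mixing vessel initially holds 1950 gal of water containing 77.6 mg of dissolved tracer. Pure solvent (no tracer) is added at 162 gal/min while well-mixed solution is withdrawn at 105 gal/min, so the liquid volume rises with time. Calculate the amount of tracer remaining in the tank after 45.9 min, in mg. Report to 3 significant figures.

16.2 mg

Total volume: dV/dt = Q_in − Q_out = 57.000 gal/min, so V(t) = 1950 + 57.000 t and V(45.9) = 4566.3 gal.
Solute balance: dm/dt = 0 − Q_out C = −Q_out m/V(t).
dm/m = −Q_out dt/(V₀ + 57.000 t); integrating gives ln(m/m₀) = −(Q_out/(Q_in−Q_out)) ln(V/V₀).
m = m₀ (V₀/V)^(Q_out/(Q_in−Q_out)) = 77.6 × (1950/4566.3)^(1.8421) = 16.186 mg.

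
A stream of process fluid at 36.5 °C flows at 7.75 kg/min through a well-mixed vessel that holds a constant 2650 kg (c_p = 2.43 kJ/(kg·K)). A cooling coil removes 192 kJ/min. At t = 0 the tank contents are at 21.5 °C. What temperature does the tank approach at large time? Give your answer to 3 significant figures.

26.3 °C

First-law balance (no shaft work): M c_p dT/dt = ṁ c_p (T_in − T) − 192.
At steady state dT/dt = 0 ⇒ T_ss = T_in − Q̇/(ṁ c_p) = 36.5 − 192/(7.75·2.43) = 26.305 °C.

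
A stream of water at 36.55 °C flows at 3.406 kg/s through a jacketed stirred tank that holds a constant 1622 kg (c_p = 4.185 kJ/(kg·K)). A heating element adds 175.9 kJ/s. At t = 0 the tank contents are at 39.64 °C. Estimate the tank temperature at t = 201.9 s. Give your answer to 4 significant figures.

M c_p dT/dt = ṁ c_p (T_in − T) + Q̇.
Rearrange: dT/dt = (T_ss − T)/τ with τ = M/ṁ = 476.218 s and T_ss = T_in + Q̇/(ṁ c_p) = 48.8903 °C.
This is linear first-order; T(t) = T_ss + (T₀ − T_ss) e^(−t/τ).
T(201.9) = 48.8903 + (-9.25030)·e^(−201.9/476.218) = 48.8903 + (-9.25030)·0.654447 = 42.8365 °C.

42.84 °C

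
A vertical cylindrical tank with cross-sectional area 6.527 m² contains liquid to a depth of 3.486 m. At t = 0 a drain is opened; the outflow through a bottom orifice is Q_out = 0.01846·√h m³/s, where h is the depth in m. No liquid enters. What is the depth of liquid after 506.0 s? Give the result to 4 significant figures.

Accumulation of liquid (constant cross-section A): A dh/dt = −0.01846 √h.
Separate and integrate: 2(√h − √h₀) = −(0.01846/A) t.
√h = √3.486 − 0.01846·506.0/(2·6.527) = 1.86708 − 0.715548 = 1.15154.
h = 1.15154² = 1.32603 m.

1.326 m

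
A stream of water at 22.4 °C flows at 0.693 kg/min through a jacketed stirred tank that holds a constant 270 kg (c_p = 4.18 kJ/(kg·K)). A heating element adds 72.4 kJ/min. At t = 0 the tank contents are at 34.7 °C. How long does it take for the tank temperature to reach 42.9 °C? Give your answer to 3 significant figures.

405 min

Heat balance on the well-mixed liquid: M c_p dT/dt = ṁ c_p (T_in − T) + 72.4.
τ = M/ṁ = 389.61 min; T_ss = T_in + Q̇/(ṁ c_p) = 47.394 °C.
T(t) = T_ss + (T₀ − T_ss) e^(−t/τ). Set T = 42.9:
e^(−t/τ) = (42.9 − 47.394)/(34.7 − 47.394) = 0.35401
t = −389.61 · ln(0.35401) = 404.59 min.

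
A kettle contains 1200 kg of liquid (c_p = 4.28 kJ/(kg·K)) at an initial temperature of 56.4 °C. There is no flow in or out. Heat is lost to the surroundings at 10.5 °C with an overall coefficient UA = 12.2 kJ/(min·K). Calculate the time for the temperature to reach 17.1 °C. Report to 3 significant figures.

816 min

Energy balance: M c_p dT/dt = −UA(T − T_amb).
τ = M c_p/UA = 420.98 min; T_ss = T_amb = 10.500 °C.
T(t) = T_ss + (T₀ − T_ss)e^(−t/τ); set T = 17.1:
t = −τ ln[(T − T_ss)/(T₀ − T_ss)] = −420.98 · ln(0.14379) = 816.45 min.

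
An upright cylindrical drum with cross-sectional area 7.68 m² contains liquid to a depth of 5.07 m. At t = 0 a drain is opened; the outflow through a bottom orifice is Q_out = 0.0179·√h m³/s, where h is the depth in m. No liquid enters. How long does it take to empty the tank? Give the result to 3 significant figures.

1930 s

Unsteady balance on liquid volume: A dh/dt = −0.0179 √h.
This is separable: 2 d(√h)/dt = −0.0179/A, so √h = √h₀ − (0.0179/(2A)) t.
Tank is empty when √h = 0: t_empty = 2A√h₀/0.0179.
t_empty = 2·7.68·√5.07/0.0179 = 15.360·2.2517/0.0179 = 1932.2 s.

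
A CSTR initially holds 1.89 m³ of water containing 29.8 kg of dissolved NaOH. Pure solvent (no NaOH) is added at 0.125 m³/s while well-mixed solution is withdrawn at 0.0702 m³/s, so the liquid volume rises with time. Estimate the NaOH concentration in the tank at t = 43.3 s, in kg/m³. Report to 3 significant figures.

Let m(t) be the amount of NaOH. Volume: V(t) = V₀ + (Q_in − Q_out) t = 1.89 + 0.054800 t; V(43.3) = 4.2628 m³.
Solute balance: dm/dt = 0 − Q_out C = −Q_out m/V(t).
Separate: dm/m = −Q_out dt/V(t) ⇒ ln(m/m₀) = −(Q_out/(Q_in−Q_out)) ln(V/V₀).
m = m₀ (V₀/V)^(Q_out/(Q_in−Q_out)) = 29.8 × (1.89/4.2628)^(1.2810) = 10.513 kg.
C = m/V = 10.513/4.2628 = 2.4661 kg/m³.

2.47 kg/m³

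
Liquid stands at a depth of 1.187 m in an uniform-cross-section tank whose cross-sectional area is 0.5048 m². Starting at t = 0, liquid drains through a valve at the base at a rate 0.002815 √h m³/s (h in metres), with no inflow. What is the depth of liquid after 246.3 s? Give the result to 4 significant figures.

With no inflow, A dh/dt = −0.002815 √h.
This is separable: 2 d(√h)/dt = −0.002815/A, so √h = √h₀ − (0.002815/(2A)) t.
√h = √1.187 − 0.002815·246.3/(2·0.5048) = 1.08950 − 0.686742 = 0.402754.
h = 0.402754² = 0.162210 m.

0.1622 m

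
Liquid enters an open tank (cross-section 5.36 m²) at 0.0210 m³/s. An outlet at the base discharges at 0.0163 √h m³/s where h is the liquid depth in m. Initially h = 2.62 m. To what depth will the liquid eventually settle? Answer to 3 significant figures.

Volume balance on the tank: A dh/dt = Q_in − 0.0163 √h. At steady state dh/dt = 0:
Q_in = 0.0163 √h_ss ⇒ √h_ss = 0.0210/0.0163 = 1.2883.
h_ss = 1.2883² = 1.6598 m. (Since h₀ = 2.62 m > h_ss, the level will fall toward this value.)

1.66 m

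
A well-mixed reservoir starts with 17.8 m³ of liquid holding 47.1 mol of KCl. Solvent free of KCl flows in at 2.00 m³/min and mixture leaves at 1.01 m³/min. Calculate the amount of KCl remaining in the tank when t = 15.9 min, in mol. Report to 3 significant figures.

Total volume: dV/dt = Q_in − Q_out = 0.99000 m³/min, so V(t) = 17.8 + 0.99000 t and V(15.9) = 33.541 m³.
No KCl enters, so dm/dt = −Q_out · (m/V).
dm/m = −Q_out dt/(V₀ + 0.99000 t); integrating gives ln(m/m₀) = −(Q_out/(Q_in−Q_out)) ln(V/V₀).
m = m₀ (V₀/V)^(Q_out/(Q_in−Q_out)) = 47.1 × (17.8/33.541)^(1.0202) = 24.678 mol.

24.7 mol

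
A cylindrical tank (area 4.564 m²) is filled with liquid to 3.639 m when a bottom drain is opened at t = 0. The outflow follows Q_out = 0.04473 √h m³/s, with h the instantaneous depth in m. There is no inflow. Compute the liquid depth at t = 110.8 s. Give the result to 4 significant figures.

1.862 m

With no inflow, A dh/dt = −0.04473 √h.
∫ h^(−1/2) dh = −(0.04473/A) ∫ dt, giving 2√h = 2√h₀ − (0.04473/A) t.
√h = √3.639 − 0.04473·110.8/(2·4.564) = 1.90762 − 0.542954 = 1.36466.
h = 1.36466² = 1.86230 m.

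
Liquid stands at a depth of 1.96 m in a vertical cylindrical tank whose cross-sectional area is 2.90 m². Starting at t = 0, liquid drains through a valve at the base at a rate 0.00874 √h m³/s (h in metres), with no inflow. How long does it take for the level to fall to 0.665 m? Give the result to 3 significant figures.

388 s

Unsteady balance on liquid volume: A dh/dt = −0.00874 √h.
∫ h^(−1/2) dh = −(0.00874/A) ∫ dt, giving 2√h = 2√h₀ − (0.00874/A) t.
t = 2A(√h₀ − √h)/0.00874 = 2·2.90·(√1.96 − √0.665)/0.00874
  = 5.8000 × (1.4000 − 0.81548) / 0.00874 = 387.90 s.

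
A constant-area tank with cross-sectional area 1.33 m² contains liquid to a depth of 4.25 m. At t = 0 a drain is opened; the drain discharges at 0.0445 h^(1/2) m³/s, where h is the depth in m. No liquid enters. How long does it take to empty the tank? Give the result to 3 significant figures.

123 s

With no inflow, A dh/dt = −0.0445 √h.
∫ h^(−1/2) dh = −(0.0445/A) ∫ dt, giving 2√h = 2√h₀ − (0.0445/A) t.
Set h = 0: 2√h₀ = (0.0445/A) t_empty ⇒ t_empty = 2A√h₀/0.0445.
t_empty = 2·1.33·√4.25/0.0445 = 2.6600·2.0616/0.0445 = 123.23 s.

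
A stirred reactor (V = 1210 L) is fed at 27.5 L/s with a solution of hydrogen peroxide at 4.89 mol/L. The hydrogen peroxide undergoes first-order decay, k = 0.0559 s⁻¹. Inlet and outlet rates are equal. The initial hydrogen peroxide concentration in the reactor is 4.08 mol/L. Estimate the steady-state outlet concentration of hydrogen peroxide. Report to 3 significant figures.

1.41 mol/L

V dC/dt = Q(C_in − C) − k V C.
Steady state (dC/dt = 0): C_ss = Q C_in/(Q + kV) = C_in/(1 + kV/Q).
C_ss = 27.5·4.89/(27.5 + 0.0559·1210) = 134.47/95.139 = 1.4135 mol/L.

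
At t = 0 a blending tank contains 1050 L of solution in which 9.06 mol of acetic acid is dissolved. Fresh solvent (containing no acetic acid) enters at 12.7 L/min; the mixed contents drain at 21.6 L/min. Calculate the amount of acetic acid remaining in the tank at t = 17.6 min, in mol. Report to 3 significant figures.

Total volume: dV/dt = Q_in − Q_out = -8.9000 L/min, so V(t) = 1050 − 8.9000 t and V(17.6) = 893.36 L.
Solute balance: dm/dt = 0 − Q_out C = −Q_out m/V(t).
dm/m = −Q_out dt/(V₀ − 8.9000 t); integrating gives ln(m/m₀) = −(Q_out/(Q_in−Q_out)) ln(V/V₀).
m = m₀ (V₀/V)^(Q_out/(Q_in−Q_out)) = 9.06 × (1050/893.36)^(-2.4270) = 6.1213 mol.

6.12 mol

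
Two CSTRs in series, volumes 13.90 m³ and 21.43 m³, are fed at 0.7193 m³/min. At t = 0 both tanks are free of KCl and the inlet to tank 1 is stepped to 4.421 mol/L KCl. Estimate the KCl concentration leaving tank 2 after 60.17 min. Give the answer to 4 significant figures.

Time constants: τᵢ = Vᵢ/Q for each well-mixed tank.
τ₁ = 13.90/0.7193 = 19.3243 min; τ₂ = 21.43/0.7193 = 29.7929 min.
Tank 1: C₁ = C_in(1 − e^(−t/τ₁)). Tank 2 (τ₁ ≠ τ₂): C₂ = C_in[1 − (τ₁ e^(−t/τ₁) − τ₂ e^(−t/τ₂))/(τ₁ − τ₂)].
At t = 60.17: e^(−t/τ₁) = 0.0444367, e^(−t/τ₂) = 0.132707.
C₂ = 4.421·[1 − (19.3243·0.0444367 − 29.7929·0.132707)/(-10.4685)] = 4.421·0.704351 = 3.11393 mol/L.

3.114 mol/L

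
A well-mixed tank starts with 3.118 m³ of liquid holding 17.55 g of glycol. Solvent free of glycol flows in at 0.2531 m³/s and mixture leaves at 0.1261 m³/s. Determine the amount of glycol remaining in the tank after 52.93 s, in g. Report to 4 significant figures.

5.606 g

Let m(t) be the amount of glycol. Volume: V(t) = V₀ + (Q_in − Q_out) t = 3.118 + 0.127000 t; V(52.93) = 9.84011 m³.
Species balance (pure solvent in): dm/dt = −Q_out · m/V(t).
Separate: dm/m = −Q_out dt/V(t) ⇒ ln(m/m₀) = −(Q_out/(Q_in−Q_out)) ln(V/V₀).
m = m₀ (V₀/V)^(Q_out/(Q_in−Q_out)) = 17.55 × (3.118/9.84011)^(0.992913) = 5.60648 g.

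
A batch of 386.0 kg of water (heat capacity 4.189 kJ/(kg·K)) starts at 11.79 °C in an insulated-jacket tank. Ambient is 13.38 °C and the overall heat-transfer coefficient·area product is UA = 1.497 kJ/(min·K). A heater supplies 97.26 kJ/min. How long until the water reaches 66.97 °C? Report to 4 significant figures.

First-law balance (no shaft work): M c_p dT/dt = −UA(T − T_amb) + Q̇.
τ = M c_p/UA = 1080.13 min; T_ss = T_amb + Q̇/UA = 13.38 + 97.26/1.497 = 78.3499 °C.
T(t) = T_ss + (T₀ − T_ss)e^(−t/τ); set T = 66.97:
t = −τ ln[(T − T_ss)/(T₀ − T_ss)] = −1080.13 · ln(0.170973) = 1907.78 min.

1908 min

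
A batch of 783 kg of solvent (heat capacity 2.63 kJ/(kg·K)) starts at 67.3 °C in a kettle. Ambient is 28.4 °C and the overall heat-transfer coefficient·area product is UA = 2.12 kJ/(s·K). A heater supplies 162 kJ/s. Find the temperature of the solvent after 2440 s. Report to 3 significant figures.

102 °C

Energy balance: M c_p dT/dt = −UA(T − T_amb) + Q̇.
dT/dt = (T_ss − T)/τ with T_ss = T_amb + Q̇/UA = 28.4 + 162/2.12 = 104.82 °C, τ = M c_p/UA = 783·2.63/2.12 = 971.36 s.
This is linear first-order; T(t) = T_ss + (T₀ − T_ss) e^(−t/τ).
T(2440) = 104.82 + (-37.515)·0.081111 = 101.77 °C.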